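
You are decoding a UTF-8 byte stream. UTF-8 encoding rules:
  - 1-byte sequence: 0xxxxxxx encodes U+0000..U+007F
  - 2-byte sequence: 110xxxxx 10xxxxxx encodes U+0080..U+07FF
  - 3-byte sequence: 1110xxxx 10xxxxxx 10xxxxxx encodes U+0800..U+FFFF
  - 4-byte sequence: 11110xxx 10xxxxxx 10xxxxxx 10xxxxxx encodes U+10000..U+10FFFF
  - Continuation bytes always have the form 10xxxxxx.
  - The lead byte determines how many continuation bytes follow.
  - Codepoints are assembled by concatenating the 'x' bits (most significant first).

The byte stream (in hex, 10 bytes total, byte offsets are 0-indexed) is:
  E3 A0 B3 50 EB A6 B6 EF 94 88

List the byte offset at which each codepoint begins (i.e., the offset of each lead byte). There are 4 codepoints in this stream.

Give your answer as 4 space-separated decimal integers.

Answer: 0 3 4 7

Derivation:
Byte[0]=E3: 3-byte lead, need 2 cont bytes. acc=0x3
Byte[1]=A0: continuation. acc=(acc<<6)|0x20=0xE0
Byte[2]=B3: continuation. acc=(acc<<6)|0x33=0x3833
Completed: cp=U+3833 (starts at byte 0)
Byte[3]=50: 1-byte ASCII. cp=U+0050
Byte[4]=EB: 3-byte lead, need 2 cont bytes. acc=0xB
Byte[5]=A6: continuation. acc=(acc<<6)|0x26=0x2E6
Byte[6]=B6: continuation. acc=(acc<<6)|0x36=0xB9B6
Completed: cp=U+B9B6 (starts at byte 4)
Byte[7]=EF: 3-byte lead, need 2 cont bytes. acc=0xF
Byte[8]=94: continuation. acc=(acc<<6)|0x14=0x3D4
Byte[9]=88: continuation. acc=(acc<<6)|0x08=0xF508
Completed: cp=U+F508 (starts at byte 7)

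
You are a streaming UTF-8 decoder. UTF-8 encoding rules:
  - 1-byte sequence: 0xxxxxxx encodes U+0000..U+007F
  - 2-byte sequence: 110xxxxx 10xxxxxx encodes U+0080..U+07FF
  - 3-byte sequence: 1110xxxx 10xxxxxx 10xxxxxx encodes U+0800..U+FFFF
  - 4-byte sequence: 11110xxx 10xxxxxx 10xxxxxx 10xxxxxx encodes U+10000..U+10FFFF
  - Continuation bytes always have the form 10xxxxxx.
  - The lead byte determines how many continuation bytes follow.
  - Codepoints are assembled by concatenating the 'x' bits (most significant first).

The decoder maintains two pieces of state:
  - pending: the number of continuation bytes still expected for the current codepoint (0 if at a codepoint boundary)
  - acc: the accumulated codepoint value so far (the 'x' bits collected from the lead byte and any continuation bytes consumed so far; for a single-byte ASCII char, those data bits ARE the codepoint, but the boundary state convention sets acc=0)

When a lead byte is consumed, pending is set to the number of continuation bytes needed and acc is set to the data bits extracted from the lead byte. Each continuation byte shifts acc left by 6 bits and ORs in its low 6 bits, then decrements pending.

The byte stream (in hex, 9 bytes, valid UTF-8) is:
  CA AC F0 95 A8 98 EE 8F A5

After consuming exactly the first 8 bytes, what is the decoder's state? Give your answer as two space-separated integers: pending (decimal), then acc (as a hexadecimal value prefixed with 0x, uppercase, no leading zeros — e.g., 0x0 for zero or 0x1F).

Byte[0]=CA: 2-byte lead. pending=1, acc=0xA
Byte[1]=AC: continuation. acc=(acc<<6)|0x2C=0x2AC, pending=0
Byte[2]=F0: 4-byte lead. pending=3, acc=0x0
Byte[3]=95: continuation. acc=(acc<<6)|0x15=0x15, pending=2
Byte[4]=A8: continuation. acc=(acc<<6)|0x28=0x568, pending=1
Byte[5]=98: continuation. acc=(acc<<6)|0x18=0x15A18, pending=0
Byte[6]=EE: 3-byte lead. pending=2, acc=0xE
Byte[7]=8F: continuation. acc=(acc<<6)|0x0F=0x38F, pending=1

Answer: 1 0x38F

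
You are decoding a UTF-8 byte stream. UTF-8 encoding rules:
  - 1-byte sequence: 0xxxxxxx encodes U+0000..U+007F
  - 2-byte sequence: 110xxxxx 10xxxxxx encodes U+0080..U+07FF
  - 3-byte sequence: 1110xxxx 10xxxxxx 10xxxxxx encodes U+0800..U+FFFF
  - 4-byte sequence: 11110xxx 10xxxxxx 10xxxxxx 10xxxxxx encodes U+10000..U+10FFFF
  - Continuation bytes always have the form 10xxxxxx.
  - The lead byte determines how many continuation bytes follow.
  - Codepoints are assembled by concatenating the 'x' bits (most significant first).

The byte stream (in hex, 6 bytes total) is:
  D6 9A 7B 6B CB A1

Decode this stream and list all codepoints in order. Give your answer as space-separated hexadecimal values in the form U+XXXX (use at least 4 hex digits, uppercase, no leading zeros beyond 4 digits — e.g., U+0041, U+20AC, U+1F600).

Byte[0]=D6: 2-byte lead, need 1 cont bytes. acc=0x16
Byte[1]=9A: continuation. acc=(acc<<6)|0x1A=0x59A
Completed: cp=U+059A (starts at byte 0)
Byte[2]=7B: 1-byte ASCII. cp=U+007B
Byte[3]=6B: 1-byte ASCII. cp=U+006B
Byte[4]=CB: 2-byte lead, need 1 cont bytes. acc=0xB
Byte[5]=A1: continuation. acc=(acc<<6)|0x21=0x2E1
Completed: cp=U+02E1 (starts at byte 4)

Answer: U+059A U+007B U+006B U+02E1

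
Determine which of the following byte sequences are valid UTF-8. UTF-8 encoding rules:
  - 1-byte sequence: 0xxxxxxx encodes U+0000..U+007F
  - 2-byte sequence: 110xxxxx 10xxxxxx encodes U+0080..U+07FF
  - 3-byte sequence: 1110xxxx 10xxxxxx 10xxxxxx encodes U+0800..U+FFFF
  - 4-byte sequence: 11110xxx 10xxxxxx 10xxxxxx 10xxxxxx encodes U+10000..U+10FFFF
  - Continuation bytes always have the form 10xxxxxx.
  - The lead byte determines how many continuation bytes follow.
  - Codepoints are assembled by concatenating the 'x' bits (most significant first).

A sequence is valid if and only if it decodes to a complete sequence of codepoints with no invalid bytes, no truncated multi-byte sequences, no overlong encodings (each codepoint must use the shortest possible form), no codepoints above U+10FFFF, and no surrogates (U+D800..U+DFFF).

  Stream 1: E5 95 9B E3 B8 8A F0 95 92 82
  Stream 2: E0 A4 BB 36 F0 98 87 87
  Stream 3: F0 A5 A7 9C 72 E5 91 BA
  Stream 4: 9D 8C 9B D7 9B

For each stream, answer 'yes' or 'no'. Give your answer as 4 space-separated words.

Answer: yes yes yes no

Derivation:
Stream 1: decodes cleanly. VALID
Stream 2: decodes cleanly. VALID
Stream 3: decodes cleanly. VALID
Stream 4: error at byte offset 0. INVALID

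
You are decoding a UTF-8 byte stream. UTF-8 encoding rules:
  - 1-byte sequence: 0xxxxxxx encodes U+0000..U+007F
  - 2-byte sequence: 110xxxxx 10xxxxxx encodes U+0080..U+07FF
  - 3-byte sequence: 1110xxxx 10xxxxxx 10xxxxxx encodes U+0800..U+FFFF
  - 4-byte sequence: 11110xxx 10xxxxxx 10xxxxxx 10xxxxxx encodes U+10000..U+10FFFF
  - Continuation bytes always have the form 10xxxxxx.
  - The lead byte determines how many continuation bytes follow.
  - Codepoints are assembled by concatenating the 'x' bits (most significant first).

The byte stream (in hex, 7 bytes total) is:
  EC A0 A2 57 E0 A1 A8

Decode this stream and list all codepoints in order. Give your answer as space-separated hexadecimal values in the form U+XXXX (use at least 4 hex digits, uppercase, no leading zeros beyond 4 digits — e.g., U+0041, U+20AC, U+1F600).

Byte[0]=EC: 3-byte lead, need 2 cont bytes. acc=0xC
Byte[1]=A0: continuation. acc=(acc<<6)|0x20=0x320
Byte[2]=A2: continuation. acc=(acc<<6)|0x22=0xC822
Completed: cp=U+C822 (starts at byte 0)
Byte[3]=57: 1-byte ASCII. cp=U+0057
Byte[4]=E0: 3-byte lead, need 2 cont bytes. acc=0x0
Byte[5]=A1: continuation. acc=(acc<<6)|0x21=0x21
Byte[6]=A8: continuation. acc=(acc<<6)|0x28=0x868
Completed: cp=U+0868 (starts at byte 4)

Answer: U+C822 U+0057 U+0868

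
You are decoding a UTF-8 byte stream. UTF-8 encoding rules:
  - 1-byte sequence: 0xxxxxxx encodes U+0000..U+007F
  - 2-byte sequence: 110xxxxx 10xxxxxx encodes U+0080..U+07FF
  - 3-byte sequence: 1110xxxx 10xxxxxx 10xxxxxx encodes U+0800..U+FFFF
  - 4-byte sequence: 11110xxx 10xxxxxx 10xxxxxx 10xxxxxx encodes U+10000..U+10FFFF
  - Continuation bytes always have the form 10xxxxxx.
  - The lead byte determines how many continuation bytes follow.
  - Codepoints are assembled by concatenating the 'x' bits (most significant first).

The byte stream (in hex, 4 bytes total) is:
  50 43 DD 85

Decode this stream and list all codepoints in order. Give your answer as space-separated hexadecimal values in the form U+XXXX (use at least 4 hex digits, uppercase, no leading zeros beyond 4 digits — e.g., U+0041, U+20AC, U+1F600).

Byte[0]=50: 1-byte ASCII. cp=U+0050
Byte[1]=43: 1-byte ASCII. cp=U+0043
Byte[2]=DD: 2-byte lead, need 1 cont bytes. acc=0x1D
Byte[3]=85: continuation. acc=(acc<<6)|0x05=0x745
Completed: cp=U+0745 (starts at byte 2)

Answer: U+0050 U+0043 U+0745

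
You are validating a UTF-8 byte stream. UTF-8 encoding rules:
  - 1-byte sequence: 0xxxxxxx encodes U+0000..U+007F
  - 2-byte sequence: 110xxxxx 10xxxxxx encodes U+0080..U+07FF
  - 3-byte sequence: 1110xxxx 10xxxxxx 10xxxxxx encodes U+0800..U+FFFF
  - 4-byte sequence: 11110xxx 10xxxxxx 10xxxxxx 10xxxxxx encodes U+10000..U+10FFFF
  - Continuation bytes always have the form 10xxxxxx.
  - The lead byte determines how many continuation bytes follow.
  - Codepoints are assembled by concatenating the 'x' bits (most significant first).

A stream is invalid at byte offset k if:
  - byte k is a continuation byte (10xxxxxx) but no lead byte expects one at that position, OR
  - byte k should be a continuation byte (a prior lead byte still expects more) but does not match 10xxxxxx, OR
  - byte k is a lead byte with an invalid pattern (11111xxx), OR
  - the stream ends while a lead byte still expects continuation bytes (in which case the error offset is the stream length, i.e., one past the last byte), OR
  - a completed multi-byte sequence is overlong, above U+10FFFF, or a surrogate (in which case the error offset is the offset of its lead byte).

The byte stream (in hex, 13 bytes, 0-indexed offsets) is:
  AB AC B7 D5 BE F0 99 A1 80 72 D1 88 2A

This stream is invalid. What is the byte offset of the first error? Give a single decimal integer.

Byte[0]=AB: INVALID lead byte (not 0xxx/110x/1110/11110)

Answer: 0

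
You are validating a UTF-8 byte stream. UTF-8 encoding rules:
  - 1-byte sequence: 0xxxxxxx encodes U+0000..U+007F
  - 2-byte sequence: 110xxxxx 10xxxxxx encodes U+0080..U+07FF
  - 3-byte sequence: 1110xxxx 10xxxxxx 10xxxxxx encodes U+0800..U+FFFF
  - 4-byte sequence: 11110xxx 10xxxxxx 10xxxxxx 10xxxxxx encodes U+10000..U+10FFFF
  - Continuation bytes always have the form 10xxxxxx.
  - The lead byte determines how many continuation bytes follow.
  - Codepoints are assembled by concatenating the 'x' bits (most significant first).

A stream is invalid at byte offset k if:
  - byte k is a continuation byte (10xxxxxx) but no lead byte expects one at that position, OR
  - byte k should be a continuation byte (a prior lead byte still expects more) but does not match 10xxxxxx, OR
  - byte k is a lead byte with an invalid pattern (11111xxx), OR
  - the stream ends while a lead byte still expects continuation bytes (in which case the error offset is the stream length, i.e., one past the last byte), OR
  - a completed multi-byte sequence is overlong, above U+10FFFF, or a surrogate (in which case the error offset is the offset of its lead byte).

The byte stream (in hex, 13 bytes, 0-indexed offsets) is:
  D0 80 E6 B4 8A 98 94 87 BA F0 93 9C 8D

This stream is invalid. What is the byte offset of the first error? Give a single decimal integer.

Byte[0]=D0: 2-byte lead, need 1 cont bytes. acc=0x10
Byte[1]=80: continuation. acc=(acc<<6)|0x00=0x400
Completed: cp=U+0400 (starts at byte 0)
Byte[2]=E6: 3-byte lead, need 2 cont bytes. acc=0x6
Byte[3]=B4: continuation. acc=(acc<<6)|0x34=0x1B4
Byte[4]=8A: continuation. acc=(acc<<6)|0x0A=0x6D0A
Completed: cp=U+6D0A (starts at byte 2)
Byte[5]=98: INVALID lead byte (not 0xxx/110x/1110/11110)

Answer: 5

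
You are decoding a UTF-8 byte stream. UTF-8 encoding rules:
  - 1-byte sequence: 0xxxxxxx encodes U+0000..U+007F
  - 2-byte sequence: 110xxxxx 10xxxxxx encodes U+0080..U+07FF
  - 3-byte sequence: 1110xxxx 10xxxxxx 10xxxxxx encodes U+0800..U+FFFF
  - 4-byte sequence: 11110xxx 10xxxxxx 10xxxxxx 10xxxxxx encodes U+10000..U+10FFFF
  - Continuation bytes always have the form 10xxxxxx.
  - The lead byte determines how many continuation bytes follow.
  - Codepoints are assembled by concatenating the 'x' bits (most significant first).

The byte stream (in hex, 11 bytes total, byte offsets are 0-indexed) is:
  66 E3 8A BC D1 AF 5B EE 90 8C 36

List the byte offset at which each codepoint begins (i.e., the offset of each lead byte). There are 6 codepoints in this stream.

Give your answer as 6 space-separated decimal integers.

Answer: 0 1 4 6 7 10

Derivation:
Byte[0]=66: 1-byte ASCII. cp=U+0066
Byte[1]=E3: 3-byte lead, need 2 cont bytes. acc=0x3
Byte[2]=8A: continuation. acc=(acc<<6)|0x0A=0xCA
Byte[3]=BC: continuation. acc=(acc<<6)|0x3C=0x32BC
Completed: cp=U+32BC (starts at byte 1)
Byte[4]=D1: 2-byte lead, need 1 cont bytes. acc=0x11
Byte[5]=AF: continuation. acc=(acc<<6)|0x2F=0x46F
Completed: cp=U+046F (starts at byte 4)
Byte[6]=5B: 1-byte ASCII. cp=U+005B
Byte[7]=EE: 3-byte lead, need 2 cont bytes. acc=0xE
Byte[8]=90: continuation. acc=(acc<<6)|0x10=0x390
Byte[9]=8C: continuation. acc=(acc<<6)|0x0C=0xE40C
Completed: cp=U+E40C (starts at byte 7)
Byte[10]=36: 1-byte ASCII. cp=U+0036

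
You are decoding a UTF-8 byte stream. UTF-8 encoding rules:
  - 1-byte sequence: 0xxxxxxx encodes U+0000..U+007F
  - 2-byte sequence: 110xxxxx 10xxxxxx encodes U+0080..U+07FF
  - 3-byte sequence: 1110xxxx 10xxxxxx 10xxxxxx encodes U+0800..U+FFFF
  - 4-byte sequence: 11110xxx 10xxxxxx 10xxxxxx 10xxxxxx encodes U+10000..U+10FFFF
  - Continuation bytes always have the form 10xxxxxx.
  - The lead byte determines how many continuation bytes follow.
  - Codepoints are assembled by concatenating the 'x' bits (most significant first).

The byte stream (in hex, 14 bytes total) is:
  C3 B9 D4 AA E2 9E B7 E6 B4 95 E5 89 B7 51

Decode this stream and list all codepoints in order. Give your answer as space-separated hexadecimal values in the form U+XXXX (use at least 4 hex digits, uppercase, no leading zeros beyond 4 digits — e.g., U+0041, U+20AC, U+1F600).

Answer: U+00F9 U+052A U+27B7 U+6D15 U+5277 U+0051

Derivation:
Byte[0]=C3: 2-byte lead, need 1 cont bytes. acc=0x3
Byte[1]=B9: continuation. acc=(acc<<6)|0x39=0xF9
Completed: cp=U+00F9 (starts at byte 0)
Byte[2]=D4: 2-byte lead, need 1 cont bytes. acc=0x14
Byte[3]=AA: continuation. acc=(acc<<6)|0x2A=0x52A
Completed: cp=U+052A (starts at byte 2)
Byte[4]=E2: 3-byte lead, need 2 cont bytes. acc=0x2
Byte[5]=9E: continuation. acc=(acc<<6)|0x1E=0x9E
Byte[6]=B7: continuation. acc=(acc<<6)|0x37=0x27B7
Completed: cp=U+27B7 (starts at byte 4)
Byte[7]=E6: 3-byte lead, need 2 cont bytes. acc=0x6
Byte[8]=B4: continuation. acc=(acc<<6)|0x34=0x1B4
Byte[9]=95: continuation. acc=(acc<<6)|0x15=0x6D15
Completed: cp=U+6D15 (starts at byte 7)
Byte[10]=E5: 3-byte lead, need 2 cont bytes. acc=0x5
Byte[11]=89: continuation. acc=(acc<<6)|0x09=0x149
Byte[12]=B7: continuation. acc=(acc<<6)|0x37=0x5277
Completed: cp=U+5277 (starts at byte 10)
Byte[13]=51: 1-byte ASCII. cp=U+0051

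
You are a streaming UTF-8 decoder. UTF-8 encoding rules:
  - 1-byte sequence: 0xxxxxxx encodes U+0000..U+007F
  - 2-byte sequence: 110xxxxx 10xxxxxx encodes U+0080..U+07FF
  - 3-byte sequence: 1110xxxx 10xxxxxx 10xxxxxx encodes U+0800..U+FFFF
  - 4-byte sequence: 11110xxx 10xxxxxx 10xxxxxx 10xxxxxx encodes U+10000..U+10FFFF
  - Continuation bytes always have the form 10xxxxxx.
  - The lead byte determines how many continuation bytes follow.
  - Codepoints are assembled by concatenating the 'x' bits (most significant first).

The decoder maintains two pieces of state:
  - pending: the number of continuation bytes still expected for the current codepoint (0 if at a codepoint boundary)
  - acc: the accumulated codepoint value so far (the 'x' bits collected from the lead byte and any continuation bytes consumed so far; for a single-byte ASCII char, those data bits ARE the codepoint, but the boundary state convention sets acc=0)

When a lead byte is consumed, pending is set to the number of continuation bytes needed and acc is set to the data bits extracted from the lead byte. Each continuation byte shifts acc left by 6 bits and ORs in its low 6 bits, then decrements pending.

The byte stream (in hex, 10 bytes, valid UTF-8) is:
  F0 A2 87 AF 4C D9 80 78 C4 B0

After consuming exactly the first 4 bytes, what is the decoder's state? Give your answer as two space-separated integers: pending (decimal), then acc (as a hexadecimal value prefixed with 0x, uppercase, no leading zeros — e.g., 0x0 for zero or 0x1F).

Answer: 0 0x221EF

Derivation:
Byte[0]=F0: 4-byte lead. pending=3, acc=0x0
Byte[1]=A2: continuation. acc=(acc<<6)|0x22=0x22, pending=2
Byte[2]=87: continuation. acc=(acc<<6)|0x07=0x887, pending=1
Byte[3]=AF: continuation. acc=(acc<<6)|0x2F=0x221EF, pending=0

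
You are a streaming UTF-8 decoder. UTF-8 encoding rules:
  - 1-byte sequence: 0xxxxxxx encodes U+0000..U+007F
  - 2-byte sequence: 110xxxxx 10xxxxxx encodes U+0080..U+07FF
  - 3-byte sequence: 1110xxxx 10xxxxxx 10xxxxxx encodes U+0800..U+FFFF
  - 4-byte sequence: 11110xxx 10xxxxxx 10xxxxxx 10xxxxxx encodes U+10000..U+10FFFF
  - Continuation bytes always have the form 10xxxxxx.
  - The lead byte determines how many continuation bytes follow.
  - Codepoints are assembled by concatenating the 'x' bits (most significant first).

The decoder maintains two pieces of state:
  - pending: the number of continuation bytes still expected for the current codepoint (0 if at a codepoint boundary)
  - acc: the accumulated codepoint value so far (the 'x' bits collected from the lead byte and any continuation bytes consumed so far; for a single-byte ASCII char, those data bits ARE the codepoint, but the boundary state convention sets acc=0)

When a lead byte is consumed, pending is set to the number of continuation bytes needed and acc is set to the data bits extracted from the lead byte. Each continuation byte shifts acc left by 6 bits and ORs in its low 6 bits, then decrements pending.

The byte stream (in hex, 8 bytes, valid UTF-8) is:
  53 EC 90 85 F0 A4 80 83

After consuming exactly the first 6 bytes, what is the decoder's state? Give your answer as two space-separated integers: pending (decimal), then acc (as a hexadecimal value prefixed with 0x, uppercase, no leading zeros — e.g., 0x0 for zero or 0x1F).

Byte[0]=53: 1-byte. pending=0, acc=0x0
Byte[1]=EC: 3-byte lead. pending=2, acc=0xC
Byte[2]=90: continuation. acc=(acc<<6)|0x10=0x310, pending=1
Byte[3]=85: continuation. acc=(acc<<6)|0x05=0xC405, pending=0
Byte[4]=F0: 4-byte lead. pending=3, acc=0x0
Byte[5]=A4: continuation. acc=(acc<<6)|0x24=0x24, pending=2

Answer: 2 0x24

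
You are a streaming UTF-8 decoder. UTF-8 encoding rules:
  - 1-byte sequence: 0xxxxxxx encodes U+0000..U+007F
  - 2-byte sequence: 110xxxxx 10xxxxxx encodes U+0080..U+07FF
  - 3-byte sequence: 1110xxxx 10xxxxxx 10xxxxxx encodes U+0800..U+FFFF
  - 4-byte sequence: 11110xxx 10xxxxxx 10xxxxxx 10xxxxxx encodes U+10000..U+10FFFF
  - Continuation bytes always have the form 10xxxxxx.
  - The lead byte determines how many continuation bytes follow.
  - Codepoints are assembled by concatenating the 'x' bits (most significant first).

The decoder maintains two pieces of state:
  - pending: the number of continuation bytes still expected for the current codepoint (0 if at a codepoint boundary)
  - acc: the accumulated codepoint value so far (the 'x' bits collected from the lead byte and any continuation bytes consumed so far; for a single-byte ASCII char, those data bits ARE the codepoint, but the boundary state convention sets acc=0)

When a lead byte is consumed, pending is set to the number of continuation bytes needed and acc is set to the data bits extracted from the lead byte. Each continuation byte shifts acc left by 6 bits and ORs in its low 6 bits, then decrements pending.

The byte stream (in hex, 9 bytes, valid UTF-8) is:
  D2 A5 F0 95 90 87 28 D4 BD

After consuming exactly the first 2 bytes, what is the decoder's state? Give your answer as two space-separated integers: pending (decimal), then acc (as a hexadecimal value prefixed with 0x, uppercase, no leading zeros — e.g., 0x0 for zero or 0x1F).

Byte[0]=D2: 2-byte lead. pending=1, acc=0x12
Byte[1]=A5: continuation. acc=(acc<<6)|0x25=0x4A5, pending=0

Answer: 0 0x4A5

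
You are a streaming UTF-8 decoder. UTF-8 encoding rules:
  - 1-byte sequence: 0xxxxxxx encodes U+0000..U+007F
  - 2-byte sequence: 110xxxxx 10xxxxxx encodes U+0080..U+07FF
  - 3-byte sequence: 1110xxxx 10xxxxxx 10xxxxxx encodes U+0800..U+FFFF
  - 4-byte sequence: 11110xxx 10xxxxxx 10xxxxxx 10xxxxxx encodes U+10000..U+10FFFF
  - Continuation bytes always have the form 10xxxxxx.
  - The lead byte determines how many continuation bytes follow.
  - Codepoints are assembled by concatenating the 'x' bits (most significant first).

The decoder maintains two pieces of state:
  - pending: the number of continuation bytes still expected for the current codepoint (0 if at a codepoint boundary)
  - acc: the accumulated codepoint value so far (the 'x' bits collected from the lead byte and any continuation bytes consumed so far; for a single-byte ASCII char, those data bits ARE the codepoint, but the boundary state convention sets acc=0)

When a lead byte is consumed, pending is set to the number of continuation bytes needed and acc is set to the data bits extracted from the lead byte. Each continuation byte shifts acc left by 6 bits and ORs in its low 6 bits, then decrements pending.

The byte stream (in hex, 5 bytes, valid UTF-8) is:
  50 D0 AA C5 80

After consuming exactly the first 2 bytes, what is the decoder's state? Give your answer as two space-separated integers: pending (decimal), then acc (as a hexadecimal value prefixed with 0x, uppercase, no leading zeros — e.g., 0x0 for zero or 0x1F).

Byte[0]=50: 1-byte. pending=0, acc=0x0
Byte[1]=D0: 2-byte lead. pending=1, acc=0x10

Answer: 1 0x10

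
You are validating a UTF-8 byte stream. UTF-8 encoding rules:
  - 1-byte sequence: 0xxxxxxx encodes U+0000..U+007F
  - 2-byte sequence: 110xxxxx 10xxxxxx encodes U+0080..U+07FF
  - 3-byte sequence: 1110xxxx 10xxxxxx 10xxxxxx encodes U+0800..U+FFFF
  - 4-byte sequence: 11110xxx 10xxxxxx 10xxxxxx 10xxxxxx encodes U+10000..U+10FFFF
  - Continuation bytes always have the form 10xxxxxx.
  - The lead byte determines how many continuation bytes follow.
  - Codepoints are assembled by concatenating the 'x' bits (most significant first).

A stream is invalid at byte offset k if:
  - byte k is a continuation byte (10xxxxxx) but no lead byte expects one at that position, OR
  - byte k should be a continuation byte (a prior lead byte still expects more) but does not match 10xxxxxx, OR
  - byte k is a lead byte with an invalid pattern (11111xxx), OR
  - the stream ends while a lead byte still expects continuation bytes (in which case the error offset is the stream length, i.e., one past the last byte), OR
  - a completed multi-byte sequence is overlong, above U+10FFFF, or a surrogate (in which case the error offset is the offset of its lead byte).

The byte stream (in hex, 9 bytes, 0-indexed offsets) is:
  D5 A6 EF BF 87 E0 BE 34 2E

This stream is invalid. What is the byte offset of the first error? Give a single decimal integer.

Byte[0]=D5: 2-byte lead, need 1 cont bytes. acc=0x15
Byte[1]=A6: continuation. acc=(acc<<6)|0x26=0x566
Completed: cp=U+0566 (starts at byte 0)
Byte[2]=EF: 3-byte lead, need 2 cont bytes. acc=0xF
Byte[3]=BF: continuation. acc=(acc<<6)|0x3F=0x3FF
Byte[4]=87: continuation. acc=(acc<<6)|0x07=0xFFC7
Completed: cp=U+FFC7 (starts at byte 2)
Byte[5]=E0: 3-byte lead, need 2 cont bytes. acc=0x0
Byte[6]=BE: continuation. acc=(acc<<6)|0x3E=0x3E
Byte[7]=34: expected 10xxxxxx continuation. INVALID

Answer: 7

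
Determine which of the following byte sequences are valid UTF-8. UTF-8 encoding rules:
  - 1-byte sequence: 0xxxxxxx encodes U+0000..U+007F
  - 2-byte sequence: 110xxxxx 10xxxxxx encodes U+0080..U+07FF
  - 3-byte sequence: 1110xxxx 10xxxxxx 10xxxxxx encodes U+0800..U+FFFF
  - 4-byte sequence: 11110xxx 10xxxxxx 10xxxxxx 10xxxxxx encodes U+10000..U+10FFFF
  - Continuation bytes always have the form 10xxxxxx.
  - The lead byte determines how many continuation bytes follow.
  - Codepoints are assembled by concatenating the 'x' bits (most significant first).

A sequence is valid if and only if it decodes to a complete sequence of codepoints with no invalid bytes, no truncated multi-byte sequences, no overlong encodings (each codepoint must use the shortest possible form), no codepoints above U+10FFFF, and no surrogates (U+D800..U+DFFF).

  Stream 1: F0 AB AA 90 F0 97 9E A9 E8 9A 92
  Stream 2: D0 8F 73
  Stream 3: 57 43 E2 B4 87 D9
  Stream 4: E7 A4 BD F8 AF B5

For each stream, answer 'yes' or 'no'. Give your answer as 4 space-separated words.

Answer: yes yes no no

Derivation:
Stream 1: decodes cleanly. VALID
Stream 2: decodes cleanly. VALID
Stream 3: error at byte offset 6. INVALID
Stream 4: error at byte offset 3. INVALID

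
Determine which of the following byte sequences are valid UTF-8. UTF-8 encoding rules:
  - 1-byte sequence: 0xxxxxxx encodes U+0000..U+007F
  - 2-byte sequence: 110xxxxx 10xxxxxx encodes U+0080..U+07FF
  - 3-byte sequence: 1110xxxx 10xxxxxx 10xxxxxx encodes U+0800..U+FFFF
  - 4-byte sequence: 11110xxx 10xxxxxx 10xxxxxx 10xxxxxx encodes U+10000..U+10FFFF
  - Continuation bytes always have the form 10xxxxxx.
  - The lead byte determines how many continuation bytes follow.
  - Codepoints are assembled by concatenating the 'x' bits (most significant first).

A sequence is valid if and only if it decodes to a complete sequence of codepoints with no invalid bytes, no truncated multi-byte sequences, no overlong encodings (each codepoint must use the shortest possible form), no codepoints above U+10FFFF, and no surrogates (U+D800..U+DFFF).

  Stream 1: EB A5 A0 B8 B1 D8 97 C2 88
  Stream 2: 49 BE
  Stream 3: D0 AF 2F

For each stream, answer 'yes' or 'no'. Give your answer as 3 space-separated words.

Stream 1: error at byte offset 3. INVALID
Stream 2: error at byte offset 1. INVALID
Stream 3: decodes cleanly. VALID

Answer: no no yes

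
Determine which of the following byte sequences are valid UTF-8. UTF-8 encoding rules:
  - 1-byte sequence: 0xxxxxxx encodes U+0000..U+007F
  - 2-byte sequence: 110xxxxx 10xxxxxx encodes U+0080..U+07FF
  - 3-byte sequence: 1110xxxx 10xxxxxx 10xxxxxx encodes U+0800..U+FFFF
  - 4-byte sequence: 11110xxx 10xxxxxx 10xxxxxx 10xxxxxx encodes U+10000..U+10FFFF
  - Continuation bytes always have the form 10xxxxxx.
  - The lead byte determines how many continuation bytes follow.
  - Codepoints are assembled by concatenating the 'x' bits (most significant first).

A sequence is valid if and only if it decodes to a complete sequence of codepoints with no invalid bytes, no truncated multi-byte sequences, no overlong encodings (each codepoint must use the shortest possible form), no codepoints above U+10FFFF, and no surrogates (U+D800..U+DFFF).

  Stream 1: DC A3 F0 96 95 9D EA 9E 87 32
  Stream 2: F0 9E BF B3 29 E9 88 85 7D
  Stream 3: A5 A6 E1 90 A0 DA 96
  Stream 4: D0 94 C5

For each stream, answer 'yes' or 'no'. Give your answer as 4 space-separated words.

Answer: yes yes no no

Derivation:
Stream 1: decodes cleanly. VALID
Stream 2: decodes cleanly. VALID
Stream 3: error at byte offset 0. INVALID
Stream 4: error at byte offset 3. INVALID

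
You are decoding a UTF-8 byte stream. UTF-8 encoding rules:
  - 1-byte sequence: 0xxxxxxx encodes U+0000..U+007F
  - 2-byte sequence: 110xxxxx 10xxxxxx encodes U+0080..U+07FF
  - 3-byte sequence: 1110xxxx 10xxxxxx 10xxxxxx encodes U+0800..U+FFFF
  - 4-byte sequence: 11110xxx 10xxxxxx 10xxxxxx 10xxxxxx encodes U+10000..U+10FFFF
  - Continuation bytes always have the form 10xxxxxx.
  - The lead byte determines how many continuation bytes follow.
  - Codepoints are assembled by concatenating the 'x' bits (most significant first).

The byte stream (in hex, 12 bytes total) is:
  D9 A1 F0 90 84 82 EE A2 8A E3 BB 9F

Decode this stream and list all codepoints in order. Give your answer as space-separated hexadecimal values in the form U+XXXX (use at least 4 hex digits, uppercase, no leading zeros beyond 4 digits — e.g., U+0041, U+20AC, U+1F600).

Byte[0]=D9: 2-byte lead, need 1 cont bytes. acc=0x19
Byte[1]=A1: continuation. acc=(acc<<6)|0x21=0x661
Completed: cp=U+0661 (starts at byte 0)
Byte[2]=F0: 4-byte lead, need 3 cont bytes. acc=0x0
Byte[3]=90: continuation. acc=(acc<<6)|0x10=0x10
Byte[4]=84: continuation. acc=(acc<<6)|0x04=0x404
Byte[5]=82: continuation. acc=(acc<<6)|0x02=0x10102
Completed: cp=U+10102 (starts at byte 2)
Byte[6]=EE: 3-byte lead, need 2 cont bytes. acc=0xE
Byte[7]=A2: continuation. acc=(acc<<6)|0x22=0x3A2
Byte[8]=8A: continuation. acc=(acc<<6)|0x0A=0xE88A
Completed: cp=U+E88A (starts at byte 6)
Byte[9]=E3: 3-byte lead, need 2 cont bytes. acc=0x3
Byte[10]=BB: continuation. acc=(acc<<6)|0x3B=0xFB
Byte[11]=9F: continuation. acc=(acc<<6)|0x1F=0x3EDF
Completed: cp=U+3EDF (starts at byte 9)

Answer: U+0661 U+10102 U+E88A U+3EDF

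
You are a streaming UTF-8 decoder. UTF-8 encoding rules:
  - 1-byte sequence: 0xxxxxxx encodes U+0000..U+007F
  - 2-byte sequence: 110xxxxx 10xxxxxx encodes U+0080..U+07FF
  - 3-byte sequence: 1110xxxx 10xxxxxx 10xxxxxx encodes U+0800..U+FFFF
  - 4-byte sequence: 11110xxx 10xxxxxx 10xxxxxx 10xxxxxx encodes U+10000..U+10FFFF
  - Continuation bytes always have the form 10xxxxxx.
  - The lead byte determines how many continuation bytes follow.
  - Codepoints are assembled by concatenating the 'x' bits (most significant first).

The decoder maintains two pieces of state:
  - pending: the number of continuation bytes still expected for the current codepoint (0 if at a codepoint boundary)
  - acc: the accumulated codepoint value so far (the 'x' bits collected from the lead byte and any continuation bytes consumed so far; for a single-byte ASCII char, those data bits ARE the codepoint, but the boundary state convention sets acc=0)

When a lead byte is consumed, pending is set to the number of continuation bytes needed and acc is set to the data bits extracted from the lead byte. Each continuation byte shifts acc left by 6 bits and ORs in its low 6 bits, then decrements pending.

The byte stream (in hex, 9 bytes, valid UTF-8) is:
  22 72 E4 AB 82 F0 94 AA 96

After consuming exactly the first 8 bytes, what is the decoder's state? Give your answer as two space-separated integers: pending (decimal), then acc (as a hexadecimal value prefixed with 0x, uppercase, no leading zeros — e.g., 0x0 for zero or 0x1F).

Answer: 1 0x52A

Derivation:
Byte[0]=22: 1-byte. pending=0, acc=0x0
Byte[1]=72: 1-byte. pending=0, acc=0x0
Byte[2]=E4: 3-byte lead. pending=2, acc=0x4
Byte[3]=AB: continuation. acc=(acc<<6)|0x2B=0x12B, pending=1
Byte[4]=82: continuation. acc=(acc<<6)|0x02=0x4AC2, pending=0
Byte[5]=F0: 4-byte lead. pending=3, acc=0x0
Byte[6]=94: continuation. acc=(acc<<6)|0x14=0x14, pending=2
Byte[7]=AA: continuation. acc=(acc<<6)|0x2A=0x52A, pending=1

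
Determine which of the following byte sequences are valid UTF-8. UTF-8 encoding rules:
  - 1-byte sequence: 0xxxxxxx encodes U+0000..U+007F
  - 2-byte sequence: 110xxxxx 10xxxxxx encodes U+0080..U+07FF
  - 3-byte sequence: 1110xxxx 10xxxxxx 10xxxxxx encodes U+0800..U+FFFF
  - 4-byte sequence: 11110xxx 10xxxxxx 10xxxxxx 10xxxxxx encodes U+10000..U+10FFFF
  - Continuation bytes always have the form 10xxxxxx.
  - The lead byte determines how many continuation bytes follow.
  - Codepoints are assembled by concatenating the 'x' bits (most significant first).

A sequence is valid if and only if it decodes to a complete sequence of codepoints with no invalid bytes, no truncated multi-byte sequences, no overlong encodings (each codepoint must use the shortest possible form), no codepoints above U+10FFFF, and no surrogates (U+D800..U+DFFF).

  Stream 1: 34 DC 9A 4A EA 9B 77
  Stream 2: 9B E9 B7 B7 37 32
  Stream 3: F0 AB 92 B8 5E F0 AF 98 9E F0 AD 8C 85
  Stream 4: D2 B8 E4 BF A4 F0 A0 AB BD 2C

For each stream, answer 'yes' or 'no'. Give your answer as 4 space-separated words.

Answer: no no yes yes

Derivation:
Stream 1: error at byte offset 6. INVALID
Stream 2: error at byte offset 0. INVALID
Stream 3: decodes cleanly. VALID
Stream 4: decodes cleanly. VALID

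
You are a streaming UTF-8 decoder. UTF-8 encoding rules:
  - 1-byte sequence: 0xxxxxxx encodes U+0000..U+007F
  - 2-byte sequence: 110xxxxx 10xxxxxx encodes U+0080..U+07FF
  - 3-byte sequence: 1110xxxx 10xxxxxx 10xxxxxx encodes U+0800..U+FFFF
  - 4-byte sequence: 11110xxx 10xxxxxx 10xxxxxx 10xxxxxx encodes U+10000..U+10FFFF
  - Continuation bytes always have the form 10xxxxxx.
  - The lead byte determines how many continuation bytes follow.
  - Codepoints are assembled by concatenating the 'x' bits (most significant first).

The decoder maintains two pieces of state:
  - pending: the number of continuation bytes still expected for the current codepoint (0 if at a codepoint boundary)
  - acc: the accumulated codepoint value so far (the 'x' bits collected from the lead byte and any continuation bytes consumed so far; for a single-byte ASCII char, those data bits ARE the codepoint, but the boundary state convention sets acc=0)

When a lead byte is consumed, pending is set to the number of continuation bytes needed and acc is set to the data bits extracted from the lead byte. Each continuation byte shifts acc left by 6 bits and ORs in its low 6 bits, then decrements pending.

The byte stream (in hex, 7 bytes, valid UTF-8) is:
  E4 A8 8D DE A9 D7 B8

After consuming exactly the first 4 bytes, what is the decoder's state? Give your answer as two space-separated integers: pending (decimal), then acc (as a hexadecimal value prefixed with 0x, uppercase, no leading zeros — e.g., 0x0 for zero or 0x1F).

Byte[0]=E4: 3-byte lead. pending=2, acc=0x4
Byte[1]=A8: continuation. acc=(acc<<6)|0x28=0x128, pending=1
Byte[2]=8D: continuation. acc=(acc<<6)|0x0D=0x4A0D, pending=0
Byte[3]=DE: 2-byte lead. pending=1, acc=0x1E

Answer: 1 0x1E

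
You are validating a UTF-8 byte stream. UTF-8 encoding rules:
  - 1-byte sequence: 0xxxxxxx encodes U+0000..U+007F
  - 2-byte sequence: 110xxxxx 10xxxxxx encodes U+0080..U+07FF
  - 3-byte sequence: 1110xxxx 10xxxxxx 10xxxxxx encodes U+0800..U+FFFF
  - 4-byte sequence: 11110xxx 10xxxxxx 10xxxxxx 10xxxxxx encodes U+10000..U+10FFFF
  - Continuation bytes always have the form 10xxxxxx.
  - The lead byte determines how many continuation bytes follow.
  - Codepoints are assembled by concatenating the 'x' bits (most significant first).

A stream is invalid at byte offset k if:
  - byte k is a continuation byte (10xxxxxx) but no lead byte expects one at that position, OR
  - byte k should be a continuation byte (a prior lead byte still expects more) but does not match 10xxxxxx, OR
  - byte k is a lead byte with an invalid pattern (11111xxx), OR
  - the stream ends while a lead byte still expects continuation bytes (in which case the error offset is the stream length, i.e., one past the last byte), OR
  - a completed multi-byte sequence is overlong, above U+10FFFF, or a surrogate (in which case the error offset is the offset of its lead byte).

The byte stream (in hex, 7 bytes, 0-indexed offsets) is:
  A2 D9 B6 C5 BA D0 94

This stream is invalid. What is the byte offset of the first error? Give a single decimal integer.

Answer: 0

Derivation:
Byte[0]=A2: INVALID lead byte (not 0xxx/110x/1110/11110)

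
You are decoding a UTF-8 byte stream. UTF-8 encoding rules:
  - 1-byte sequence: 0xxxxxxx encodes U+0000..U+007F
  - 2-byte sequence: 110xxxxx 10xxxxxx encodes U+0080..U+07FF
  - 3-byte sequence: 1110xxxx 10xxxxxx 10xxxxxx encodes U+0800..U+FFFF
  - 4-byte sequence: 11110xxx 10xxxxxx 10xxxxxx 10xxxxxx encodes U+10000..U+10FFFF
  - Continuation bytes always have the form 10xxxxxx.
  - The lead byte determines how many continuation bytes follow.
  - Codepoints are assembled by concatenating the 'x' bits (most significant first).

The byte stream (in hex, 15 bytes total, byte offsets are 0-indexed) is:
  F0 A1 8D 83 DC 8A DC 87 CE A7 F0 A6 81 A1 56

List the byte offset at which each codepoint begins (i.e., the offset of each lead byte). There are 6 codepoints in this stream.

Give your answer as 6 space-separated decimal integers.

Byte[0]=F0: 4-byte lead, need 3 cont bytes. acc=0x0
Byte[1]=A1: continuation. acc=(acc<<6)|0x21=0x21
Byte[2]=8D: continuation. acc=(acc<<6)|0x0D=0x84D
Byte[3]=83: continuation. acc=(acc<<6)|0x03=0x21343
Completed: cp=U+21343 (starts at byte 0)
Byte[4]=DC: 2-byte lead, need 1 cont bytes. acc=0x1C
Byte[5]=8A: continuation. acc=(acc<<6)|0x0A=0x70A
Completed: cp=U+070A (starts at byte 4)
Byte[6]=DC: 2-byte lead, need 1 cont bytes. acc=0x1C
Byte[7]=87: continuation. acc=(acc<<6)|0x07=0x707
Completed: cp=U+0707 (starts at byte 6)
Byte[8]=CE: 2-byte lead, need 1 cont bytes. acc=0xE
Byte[9]=A7: continuation. acc=(acc<<6)|0x27=0x3A7
Completed: cp=U+03A7 (starts at byte 8)
Byte[10]=F0: 4-byte lead, need 3 cont bytes. acc=0x0
Byte[11]=A6: continuation. acc=(acc<<6)|0x26=0x26
Byte[12]=81: continuation. acc=(acc<<6)|0x01=0x981
Byte[13]=A1: continuation. acc=(acc<<6)|0x21=0x26061
Completed: cp=U+26061 (starts at byte 10)
Byte[14]=56: 1-byte ASCII. cp=U+0056

Answer: 0 4 6 8 10 14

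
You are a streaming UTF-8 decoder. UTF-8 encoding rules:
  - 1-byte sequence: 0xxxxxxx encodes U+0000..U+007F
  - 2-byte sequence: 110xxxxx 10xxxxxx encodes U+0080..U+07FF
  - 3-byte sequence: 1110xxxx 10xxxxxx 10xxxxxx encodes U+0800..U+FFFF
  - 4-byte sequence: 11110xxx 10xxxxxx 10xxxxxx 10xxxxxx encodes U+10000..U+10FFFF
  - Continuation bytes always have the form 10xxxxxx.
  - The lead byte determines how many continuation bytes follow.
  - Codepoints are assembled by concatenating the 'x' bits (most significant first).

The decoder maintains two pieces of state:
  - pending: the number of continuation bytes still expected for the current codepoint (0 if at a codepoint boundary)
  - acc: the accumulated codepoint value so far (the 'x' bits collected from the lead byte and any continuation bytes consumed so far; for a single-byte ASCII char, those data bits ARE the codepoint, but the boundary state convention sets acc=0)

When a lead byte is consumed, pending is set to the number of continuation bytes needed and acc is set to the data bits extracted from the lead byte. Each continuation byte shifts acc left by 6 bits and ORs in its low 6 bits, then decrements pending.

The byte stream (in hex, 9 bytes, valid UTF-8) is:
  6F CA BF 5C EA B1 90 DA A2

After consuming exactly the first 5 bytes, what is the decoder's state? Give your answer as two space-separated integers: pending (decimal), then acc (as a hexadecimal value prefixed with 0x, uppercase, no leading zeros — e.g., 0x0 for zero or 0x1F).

Answer: 2 0xA

Derivation:
Byte[0]=6F: 1-byte. pending=0, acc=0x0
Byte[1]=CA: 2-byte lead. pending=1, acc=0xA
Byte[2]=BF: continuation. acc=(acc<<6)|0x3F=0x2BF, pending=0
Byte[3]=5C: 1-byte. pending=0, acc=0x0
Byte[4]=EA: 3-byte lead. pending=2, acc=0xA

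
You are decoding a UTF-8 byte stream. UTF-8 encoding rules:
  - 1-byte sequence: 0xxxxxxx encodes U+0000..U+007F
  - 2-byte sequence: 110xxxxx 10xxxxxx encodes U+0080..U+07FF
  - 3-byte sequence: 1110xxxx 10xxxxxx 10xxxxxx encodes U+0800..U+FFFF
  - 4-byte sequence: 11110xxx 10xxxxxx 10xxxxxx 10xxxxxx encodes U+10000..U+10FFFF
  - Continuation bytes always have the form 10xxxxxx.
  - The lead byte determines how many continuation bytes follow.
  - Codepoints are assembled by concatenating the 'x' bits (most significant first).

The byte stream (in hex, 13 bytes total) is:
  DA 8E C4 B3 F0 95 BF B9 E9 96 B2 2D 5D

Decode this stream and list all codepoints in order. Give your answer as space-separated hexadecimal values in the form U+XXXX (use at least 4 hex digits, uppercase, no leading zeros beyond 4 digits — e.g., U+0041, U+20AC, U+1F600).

Byte[0]=DA: 2-byte lead, need 1 cont bytes. acc=0x1A
Byte[1]=8E: continuation. acc=(acc<<6)|0x0E=0x68E
Completed: cp=U+068E (starts at byte 0)
Byte[2]=C4: 2-byte lead, need 1 cont bytes. acc=0x4
Byte[3]=B3: continuation. acc=(acc<<6)|0x33=0x133
Completed: cp=U+0133 (starts at byte 2)
Byte[4]=F0: 4-byte lead, need 3 cont bytes. acc=0x0
Byte[5]=95: continuation. acc=(acc<<6)|0x15=0x15
Byte[6]=BF: continuation. acc=(acc<<6)|0x3F=0x57F
Byte[7]=B9: continuation. acc=(acc<<6)|0x39=0x15FF9
Completed: cp=U+15FF9 (starts at byte 4)
Byte[8]=E9: 3-byte lead, need 2 cont bytes. acc=0x9
Byte[9]=96: continuation. acc=(acc<<6)|0x16=0x256
Byte[10]=B2: continuation. acc=(acc<<6)|0x32=0x95B2
Completed: cp=U+95B2 (starts at byte 8)
Byte[11]=2D: 1-byte ASCII. cp=U+002D
Byte[12]=5D: 1-byte ASCII. cp=U+005D

Answer: U+068E U+0133 U+15FF9 U+95B2 U+002D U+005D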